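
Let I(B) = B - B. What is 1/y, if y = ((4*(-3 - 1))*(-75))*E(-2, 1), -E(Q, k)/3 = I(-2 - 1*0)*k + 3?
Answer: -1/10800 ≈ -9.2593e-5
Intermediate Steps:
I(B) = 0
E(Q, k) = -9 (E(Q, k) = -3*(0*k + 3) = -3*(0 + 3) = -3*3 = -9)
y = -10800 (y = ((4*(-3 - 1))*(-75))*(-9) = ((4*(-4))*(-75))*(-9) = -16*(-75)*(-9) = 1200*(-9) = -10800)
1/y = 1/(-10800) = -1/10800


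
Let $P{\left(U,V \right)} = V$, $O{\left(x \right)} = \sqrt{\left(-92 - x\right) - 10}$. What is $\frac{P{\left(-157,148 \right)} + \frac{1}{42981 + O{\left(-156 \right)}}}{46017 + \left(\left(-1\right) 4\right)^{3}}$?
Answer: $\frac{91136752139}{28297341301857} - \frac{\sqrt{6}}{28297341301857} \approx 0.0032207$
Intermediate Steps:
$O{\left(x \right)} = \sqrt{-102 - x}$
$\frac{P{\left(-157,148 \right)} + \frac{1}{42981 + O{\left(-156 \right)}}}{46017 + \left(\left(-1\right) 4\right)^{3}} = \frac{148 + \frac{1}{42981 + \sqrt{-102 - -156}}}{46017 + \left(\left(-1\right) 4\right)^{3}} = \frac{148 + \frac{1}{42981 + \sqrt{-102 + 156}}}{46017 + \left(-4\right)^{3}} = \frac{148 + \frac{1}{42981 + \sqrt{54}}}{46017 - 64} = \frac{148 + \frac{1}{42981 + 3 \sqrt{6}}}{45953} = \left(148 + \frac{1}{42981 + 3 \sqrt{6}}\right) \frac{1}{45953} = \frac{148}{45953} + \frac{1}{45953 \left(42981 + 3 \sqrt{6}\right)}$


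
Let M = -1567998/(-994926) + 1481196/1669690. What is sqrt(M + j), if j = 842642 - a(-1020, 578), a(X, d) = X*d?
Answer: sqrt(27447056949733543715507411585)/138434832745 ≈ 1196.7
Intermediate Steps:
M = 340979249343/138434832745 (M = -1567998*(-1/994926) + 1481196*(1/1669690) = 261333/165821 + 740598/834845 = 340979249343/138434832745 ≈ 2.4631)
j = 1432202 (j = 842642 - (-1020)*578 = 842642 - 1*(-589560) = 842642 + 589560 = 1432202)
sqrt(M + j) = sqrt(340979249343/138434832745 + 1432202) = sqrt(198266985306303833/138434832745) = sqrt(27447056949733543715507411585)/138434832745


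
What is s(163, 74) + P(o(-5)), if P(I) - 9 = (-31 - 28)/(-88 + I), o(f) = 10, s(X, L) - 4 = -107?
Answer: -7273/78 ≈ -93.244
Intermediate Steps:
s(X, L) = -103 (s(X, L) = 4 - 107 = -103)
P(I) = 9 - 59/(-88 + I) (P(I) = 9 + (-31 - 28)/(-88 + I) = 9 - 59/(-88 + I))
s(163, 74) + P(o(-5)) = -103 + (-851 + 9*10)/(-88 + 10) = -103 + (-851 + 90)/(-78) = -103 - 1/78*(-761) = -103 + 761/78 = -7273/78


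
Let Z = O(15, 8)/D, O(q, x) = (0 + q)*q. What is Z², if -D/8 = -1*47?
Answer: 50625/141376 ≈ 0.35809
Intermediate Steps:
O(q, x) = q² (O(q, x) = q*q = q²)
D = 376 (D = -(-8)*47 = -8*(-47) = 376)
Z = 225/376 (Z = 15²/376 = 225*(1/376) = 225/376 ≈ 0.59840)
Z² = (225/376)² = 50625/141376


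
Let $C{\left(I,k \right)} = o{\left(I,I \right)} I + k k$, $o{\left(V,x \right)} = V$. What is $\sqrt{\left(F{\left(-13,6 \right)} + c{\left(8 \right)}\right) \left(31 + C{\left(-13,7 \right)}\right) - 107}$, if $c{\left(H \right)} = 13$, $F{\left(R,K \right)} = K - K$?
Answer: $\sqrt{3130} \approx 55.946$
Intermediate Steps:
$F{\left(R,K \right)} = 0$
$C{\left(I,k \right)} = I^{2} + k^{2}$ ($C{\left(I,k \right)} = I I + k k = I^{2} + k^{2}$)
$\sqrt{\left(F{\left(-13,6 \right)} + c{\left(8 \right)}\right) \left(31 + C{\left(-13,7 \right)}\right) - 107} = \sqrt{\left(0 + 13\right) \left(31 + \left(\left(-13\right)^{2} + 7^{2}\right)\right) - 107} = \sqrt{13 \left(31 + \left(169 + 49\right)\right) - 107} = \sqrt{13 \left(31 + 218\right) - 107} = \sqrt{13 \cdot 249 - 107} = \sqrt{3237 - 107} = \sqrt{3130}$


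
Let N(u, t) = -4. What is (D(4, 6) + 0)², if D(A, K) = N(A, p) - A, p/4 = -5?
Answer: 64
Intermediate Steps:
p = -20 (p = 4*(-5) = -20)
D(A, K) = -4 - A
(D(4, 6) + 0)² = ((-4 - 1*4) + 0)² = ((-4 - 4) + 0)² = (-8 + 0)² = (-8)² = 64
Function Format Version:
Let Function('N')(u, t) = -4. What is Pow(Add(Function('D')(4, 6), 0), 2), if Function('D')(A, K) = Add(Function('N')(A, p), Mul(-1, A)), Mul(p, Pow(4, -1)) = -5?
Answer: 64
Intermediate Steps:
p = -20 (p = Mul(4, -5) = -20)
Function('D')(A, K) = Add(-4, Mul(-1, A))
Pow(Add(Function('D')(4, 6), 0), 2) = Pow(Add(Add(-4, Mul(-1, 4)), 0), 2) = Pow(Add(Add(-4, -4), 0), 2) = Pow(Add(-8, 0), 2) = Pow(-8, 2) = 64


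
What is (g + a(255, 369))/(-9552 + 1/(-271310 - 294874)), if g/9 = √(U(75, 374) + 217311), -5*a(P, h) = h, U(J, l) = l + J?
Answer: 208921896/27040947845 - 20382624*√13610/5408189569 ≈ -0.43195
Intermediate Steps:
U(J, l) = J + l
a(P, h) = -h/5
g = 36*√13610 (g = 9*√((75 + 374) + 217311) = 9*√(449 + 217311) = 9*√217760 = 9*(4*√13610) = 36*√13610 ≈ 4199.8)
(g + a(255, 369))/(-9552 + 1/(-271310 - 294874)) = (36*√13610 - ⅕*369)/(-9552 + 1/(-271310 - 294874)) = (36*√13610 - 369/5)/(-9552 + 1/(-566184)) = (-369/5 + 36*√13610)/(-9552 - 1/566184) = (-369/5 + 36*√13610)/(-5408189569/566184) = (-369/5 + 36*√13610)*(-566184/5408189569) = 208921896/27040947845 - 20382624*√13610/5408189569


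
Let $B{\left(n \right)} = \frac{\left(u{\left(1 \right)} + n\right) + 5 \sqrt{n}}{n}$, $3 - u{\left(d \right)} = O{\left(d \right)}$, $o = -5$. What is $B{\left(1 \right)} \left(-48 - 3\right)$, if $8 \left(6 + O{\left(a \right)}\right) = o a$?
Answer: $- \frac{6375}{8} \approx -796.88$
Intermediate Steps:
$O{\left(a \right)} = -6 - \frac{5 a}{8}$ ($O{\left(a \right)} = -6 + \frac{\left(-5\right) a}{8} = -6 - \frac{5 a}{8}$)
$u{\left(d \right)} = 9 + \frac{5 d}{8}$ ($u{\left(d \right)} = 3 - \left(-6 - \frac{5 d}{8}\right) = 3 + \left(6 + \frac{5 d}{8}\right) = 9 + \frac{5 d}{8}$)
$B{\left(n \right)} = \frac{\frac{77}{8} + n + 5 \sqrt{n}}{n}$ ($B{\left(n \right)} = \frac{\left(\left(9 + \frac{5}{8} \cdot 1\right) + n\right) + 5 \sqrt{n}}{n} = \frac{\left(\left(9 + \frac{5}{8}\right) + n\right) + 5 \sqrt{n}}{n} = \frac{\left(\frac{77}{8} + n\right) + 5 \sqrt{n}}{n} = \frac{\frac{77}{8} + n + 5 \sqrt{n}}{n}$)
$B{\left(1 \right)} \left(-48 - 3\right) = \left(1 + 5 \frac{1}{\sqrt{1}} + \frac{77}{8 \cdot 1}\right) \left(-48 - 3\right) = \left(1 + 5 \cdot 1 + \frac{77}{8} \cdot 1\right) \left(-51\right) = \left(1 + 5 + \frac{77}{8}\right) \left(-51\right) = \frac{125}{8} \left(-51\right) = - \frac{6375}{8}$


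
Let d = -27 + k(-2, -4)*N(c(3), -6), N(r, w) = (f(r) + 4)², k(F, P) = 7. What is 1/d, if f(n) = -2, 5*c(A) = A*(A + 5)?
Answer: 1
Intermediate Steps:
c(A) = A*(5 + A)/5 (c(A) = (A*(A + 5))/5 = (A*(5 + A))/5 = A*(5 + A)/5)
N(r, w) = 4 (N(r, w) = (-2 + 4)² = 2² = 4)
d = 1 (d = -27 + 7*4 = -27 + 28 = 1)
1/d = 1/1 = 1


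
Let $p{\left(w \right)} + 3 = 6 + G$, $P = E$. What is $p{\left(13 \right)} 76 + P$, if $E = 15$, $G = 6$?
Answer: $699$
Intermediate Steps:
$P = 15$
$p{\left(w \right)} = 9$ ($p{\left(w \right)} = -3 + \left(6 + 6\right) = -3 + 12 = 9$)
$p{\left(13 \right)} 76 + P = 9 \cdot 76 + 15 = 684 + 15 = 699$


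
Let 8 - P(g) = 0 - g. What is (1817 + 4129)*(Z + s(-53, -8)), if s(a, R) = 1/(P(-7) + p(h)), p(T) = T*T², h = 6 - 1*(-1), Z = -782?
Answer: -799757811/172 ≈ -4.6498e+6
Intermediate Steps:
P(g) = 8 + g (P(g) = 8 - (0 - g) = 8 - (-1)*g = 8 + g)
h = 7 (h = 6 + 1 = 7)
p(T) = T³
s(a, R) = 1/344 (s(a, R) = 1/((8 - 7) + 7³) = 1/(1 + 343) = 1/344)
(1817 + 4129)*(Z + s(-53, -8)) = (1817 + 4129)*(-782 + 1/344) = 5946*(-269007/344) = -799757811/172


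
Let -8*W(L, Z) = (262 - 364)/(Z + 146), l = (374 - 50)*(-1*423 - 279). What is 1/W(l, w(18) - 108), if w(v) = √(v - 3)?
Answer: 152/51 + 4*√15/51 ≈ 3.2842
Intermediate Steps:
w(v) = √(-3 + v)
l = -227448 (l = 324*(-423 - 279) = 324*(-702) = -227448)
W(L, Z) = 51/(4*(146 + Z)) (W(L, Z) = -(262 - 364)/(8*(Z + 146)) = -(-51)/(4*(146 + Z)) = 51/(4*(146 + Z)))
1/W(l, w(18) - 108) = 1/(51/(4*(146 + (√(-3 + 18) - 108)))) = 1/(51/(4*(146 + (√15 - 108)))) = 1/(51/(4*(146 + (-108 + √15)))) = 1/(51/(4*(38 + √15))) = 152/51 + 4*√15/51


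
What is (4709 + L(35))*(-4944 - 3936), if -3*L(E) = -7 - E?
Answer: -41940240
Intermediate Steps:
L(E) = 7/3 + E/3 (L(E) = -(-7 - E)/3 = 7/3 + E/3)
(4709 + L(35))*(-4944 - 3936) = (4709 + (7/3 + (1/3)*35))*(-4944 - 3936) = (4709 + (7/3 + 35/3))*(-8880) = (4709 + 14)*(-8880) = 4723*(-8880) = -41940240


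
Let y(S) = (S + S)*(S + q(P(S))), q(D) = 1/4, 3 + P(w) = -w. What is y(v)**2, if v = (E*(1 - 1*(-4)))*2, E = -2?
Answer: 624100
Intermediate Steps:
P(w) = -3 - w
v = -20 (v = -2*(1 - 1*(-4))*2 = -2*(1 + 4)*2 = -2*5*2 = -10*2 = -20)
q(D) = 1/4
y(S) = 2*S*(1/4 + S) (y(S) = (S + S)*(S + 1/4) = (2*S)*(1/4 + S) = 2*S*(1/4 + S))
y(v)**2 = ((1/2)*(-20)*(1 + 4*(-20)))**2 = ((1/2)*(-20)*(1 - 80))**2 = ((1/2)*(-20)*(-79))**2 = 790**2 = 624100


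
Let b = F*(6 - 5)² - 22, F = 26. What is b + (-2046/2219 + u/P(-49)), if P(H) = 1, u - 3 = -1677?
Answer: -3707776/2219 ≈ -1670.9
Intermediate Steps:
u = -1674 (u = 3 - 1677 = -1674)
b = 4 (b = 26*(6 - 5)² - 22 = 26*1² - 22 = 26*1 - 22 = 26 - 22 = 4)
b + (-2046/2219 + u/P(-49)) = 4 + (-2046/2219 - 1674/1) = 4 + (-2046*1/2219 - 1674*1) = 4 + (-2046/2219 - 1674) = 4 - 3716652/2219 = -3707776/2219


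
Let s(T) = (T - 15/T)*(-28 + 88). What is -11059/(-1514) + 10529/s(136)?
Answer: 3607711489/419703510 ≈ 8.5959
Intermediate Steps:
s(T) = -900/T + 60*T (s(T) = (T - 15/T)*60 = -900/T + 60*T)
-11059/(-1514) + 10529/s(136) = -11059/(-1514) + 10529/(-900/136 + 60*136) = -11059*(-1/1514) + 10529/(-900*1/136 + 8160) = 11059/1514 + 10529/(-225/34 + 8160) = 11059/1514 + 10529/(277215/34) = 11059/1514 + 10529*(34/277215) = 11059/1514 + 357986/277215 = 3607711489/419703510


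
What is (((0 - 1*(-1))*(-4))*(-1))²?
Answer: 16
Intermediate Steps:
(((0 - 1*(-1))*(-4))*(-1))² = (((0 + 1)*(-4))*(-1))² = ((1*(-4))*(-1))² = (-4*(-1))² = 4² = 16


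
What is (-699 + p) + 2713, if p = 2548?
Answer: 4562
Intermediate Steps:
(-699 + p) + 2713 = (-699 + 2548) + 2713 = 1849 + 2713 = 4562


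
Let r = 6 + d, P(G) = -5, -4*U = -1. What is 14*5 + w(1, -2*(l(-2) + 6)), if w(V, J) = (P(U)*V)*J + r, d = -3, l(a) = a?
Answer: 113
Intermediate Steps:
U = ¼ (U = -¼*(-1) = ¼ ≈ 0.25000)
r = 3 (r = 6 - 3 = 3)
w(V, J) = 3 - 5*J*V (w(V, J) = (-5*V)*J + 3 = -5*J*V + 3 = 3 - 5*J*V)
14*5 + w(1, -2*(l(-2) + 6)) = 14*5 + (3 - 5*(-2*(-2 + 6))*1) = 70 + (3 - 5*(-2*4)*1) = 70 + (3 - 5*(-8)*1) = 70 + (3 + 40) = 70 + 43 = 113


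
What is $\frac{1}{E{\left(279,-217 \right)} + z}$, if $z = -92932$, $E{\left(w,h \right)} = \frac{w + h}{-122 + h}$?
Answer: $- \frac{339}{31504010} \approx -1.0761 \cdot 10^{-5}$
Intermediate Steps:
$E{\left(w,h \right)} = \frac{h + w}{-122 + h}$
$\frac{1}{E{\left(279,-217 \right)} + z} = \frac{1}{\frac{-217 + 279}{-122 - 217} - 92932} = \frac{1}{\frac{1}{-339} \cdot 62 - 92932} = \frac{1}{\left(- \frac{1}{339}\right) 62 - 92932} = \frac{1}{- \frac{62}{339} - 92932} = \frac{1}{- \frac{31504010}{339}} = - \frac{339}{31504010}$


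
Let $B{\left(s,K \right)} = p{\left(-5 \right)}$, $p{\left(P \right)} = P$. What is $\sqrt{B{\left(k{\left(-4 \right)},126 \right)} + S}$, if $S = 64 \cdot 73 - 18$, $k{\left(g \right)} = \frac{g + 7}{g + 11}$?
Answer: $\sqrt{4649} \approx 68.184$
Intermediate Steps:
$k{\left(g \right)} = \frac{7 + g}{11 + g}$
$B{\left(s,K \right)} = -5$
$S = 4654$ ($S = 4672 - 18 = 4654$)
$\sqrt{B{\left(k{\left(-4 \right)},126 \right)} + S} = \sqrt{-5 + 4654} = \sqrt{4649}$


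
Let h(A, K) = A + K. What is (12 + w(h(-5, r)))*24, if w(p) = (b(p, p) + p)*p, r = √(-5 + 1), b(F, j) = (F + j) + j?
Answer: 2304 - 1920*I ≈ 2304.0 - 1920.0*I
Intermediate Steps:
b(F, j) = F + 2*j
r = 2*I (r = √(-4) = 2*I ≈ 2.0*I)
w(p) = 4*p² (w(p) = ((p + 2*p) + p)*p = (3*p + p)*p = (4*p)*p = 4*p²)
(12 + w(h(-5, r)))*24 = (12 + 4*(-5 + 2*I)²)*24 = 288 + 96*(-5 + 2*I)²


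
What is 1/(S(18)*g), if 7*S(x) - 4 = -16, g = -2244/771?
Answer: 1799/8976 ≈ 0.20042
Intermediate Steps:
g = -748/257 (g = -2244*1/771 = -748/257 ≈ -2.9105)
S(x) = -12/7 (S(x) = 4/7 + (⅐)*(-16) = 4/7 - 16/7 = -12/7)
1/(S(18)*g) = 1/(-12/7*(-748/257)) = 1/(8976/1799) = 1799/8976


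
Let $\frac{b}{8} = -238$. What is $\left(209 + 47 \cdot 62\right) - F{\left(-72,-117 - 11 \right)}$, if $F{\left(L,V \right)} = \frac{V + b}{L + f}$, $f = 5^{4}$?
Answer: $\frac{1729051}{553} \approx 3126.7$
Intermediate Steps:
$f = 625$
$b = -1904$ ($b = 8 \left(-238\right) = -1904$)
$F{\left(L,V \right)} = \frac{-1904 + V}{625 + L}$ ($F{\left(L,V \right)} = \frac{V - 1904}{L + 625} = \frac{-1904 + V}{625 + L}$)
$\left(209 + 47 \cdot 62\right) - F{\left(-72,-117 - 11 \right)} = \left(209 + 47 \cdot 62\right) - \frac{-1904 - 128}{625 - 72} = \left(209 + 2914\right) - \frac{-1904 - 128}{553} = 3123 - \frac{1}{553} \left(-2032\right) = 3123 - - \frac{2032}{553} = 3123 + \frac{2032}{553} = \frac{1729051}{553}$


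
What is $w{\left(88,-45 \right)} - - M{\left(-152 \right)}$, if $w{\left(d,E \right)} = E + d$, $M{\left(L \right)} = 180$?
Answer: $223$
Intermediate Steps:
$w{\left(88,-45 \right)} - - M{\left(-152 \right)} = \left(-45 + 88\right) - \left(-1\right) 180 = 43 - -180 = 43 + 180 = 223$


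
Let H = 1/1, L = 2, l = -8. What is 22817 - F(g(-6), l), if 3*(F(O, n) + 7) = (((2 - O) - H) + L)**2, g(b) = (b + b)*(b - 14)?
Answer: 4101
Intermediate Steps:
g(b) = 2*b*(-14 + b) (g(b) = (2*b)*(-14 + b) = 2*b*(-14 + b))
H = 1
F(O, n) = -7 + (3 - O)**2/3 (F(O, n) = -7 + (((2 - O) - 1*1) + 2)**2/3 = -7 + (((2 - O) - 1) + 2)**2/3 = -7 + ((1 - O) + 2)**2/3 = -7 + (3 - O)**2/3)
22817 - F(g(-6), l) = 22817 - (-7 + (-3 + 2*(-6)*(-14 - 6))**2/3) = 22817 - (-7 + (-3 + 2*(-6)*(-20))**2/3) = 22817 - (-7 + (-3 + 240)**2/3) = 22817 - (-7 + (1/3)*237**2) = 22817 - (-7 + (1/3)*56169) = 22817 - (-7 + 18723) = 22817 - 1*18716 = 22817 - 18716 = 4101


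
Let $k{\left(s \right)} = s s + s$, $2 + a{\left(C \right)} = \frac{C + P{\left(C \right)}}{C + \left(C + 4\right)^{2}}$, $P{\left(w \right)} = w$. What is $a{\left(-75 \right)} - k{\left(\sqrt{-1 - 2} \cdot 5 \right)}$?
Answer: $\frac{181184}{2483} - 5 i \sqrt{3} \approx 72.97 - 8.6602 i$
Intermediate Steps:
$a{\left(C \right)} = -2 + \frac{2 C}{C + \left(4 + C\right)^{2}}$ ($a{\left(C \right)} = -2 + \frac{C + C}{C + \left(C + 4\right)^{2}} = -2 + \frac{2 C}{C + \left(4 + C\right)^{2}}$)
$k{\left(s \right)} = s + s^{2}$ ($k{\left(s \right)} = s^{2} + s = s + s^{2}$)
$a{\left(-75 \right)} - k{\left(\sqrt{-1 - 2} \cdot 5 \right)} = - \frac{2 \left(4 - 75\right)^{2}}{-75 + \left(4 - 75\right)^{2}} - \sqrt{-1 - 2} \cdot 5 \left(1 + \sqrt{-1 - 2} \cdot 5\right) = - \frac{2 \left(-71\right)^{2}}{-75 + \left(-71\right)^{2}} - \sqrt{-3} \cdot 5 \left(1 + \sqrt{-3} \cdot 5\right) = \left(-2\right) 5041 \frac{1}{-75 + 5041} - i \sqrt{3} \cdot 5 \left(1 + i \sqrt{3} \cdot 5\right) = \left(-2\right) 5041 \cdot \frac{1}{4966} - 5 i \sqrt{3} \left(1 + 5 i \sqrt{3}\right) = - \frac{5041}{2483} - 5 i \sqrt{3} \left(1 + 5 i \sqrt{3}\right)$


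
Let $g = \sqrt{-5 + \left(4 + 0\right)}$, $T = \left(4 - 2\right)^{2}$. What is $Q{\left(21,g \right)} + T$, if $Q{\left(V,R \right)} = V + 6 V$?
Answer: $151$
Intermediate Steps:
$T = 4$ ($T = 2^{2} = 4$)
$g = i$ ($g = \sqrt{-5 + 4} = \sqrt{-1} = i \approx 1.0 i$)
$Q{\left(V,R \right)} = 7 V$
$Q{\left(21,g \right)} + T = 7 \cdot 21 + 4 = 147 + 4 = 151$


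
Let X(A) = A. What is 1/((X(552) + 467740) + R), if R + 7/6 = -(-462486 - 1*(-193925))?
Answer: 6/4421111 ≈ 1.3571e-6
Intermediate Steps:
R = 1611359/6 (R = -7/6 - (-462486 - 1*(-193925)) = -7/6 - (-462486 + 193925) = -7/6 - 1*(-268561) = -7/6 + 268561 = 1611359/6 ≈ 2.6856e+5)
1/((X(552) + 467740) + R) = 1/((552 + 467740) + 1611359/6) = 1/(468292 + 1611359/6) = 1/(4421111/6) = 6/4421111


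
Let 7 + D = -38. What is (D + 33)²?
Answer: 144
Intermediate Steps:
D = -45 (D = -7 - 38 = -45)
(D + 33)² = (-45 + 33)² = (-12)² = 144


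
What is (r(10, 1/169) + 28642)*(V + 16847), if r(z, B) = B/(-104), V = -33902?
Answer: -8585688095505/17576 ≈ -4.8849e+8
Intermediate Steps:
r(z, B) = -B/104 (r(z, B) = B*(-1/104) = -B/104)
(r(10, 1/169) + 28642)*(V + 16847) = (-1/104/169 + 28642)*(-33902 + 16847) = (-1/104*1/169 + 28642)*(-17055) = (-1/17576 + 28642)*(-17055) = (503411791/17576)*(-17055) = -8585688095505/17576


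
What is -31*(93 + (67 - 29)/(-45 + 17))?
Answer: -39773/14 ≈ -2840.9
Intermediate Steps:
-31*(93 + (67 - 29)/(-45 + 17)) = -31*(93 + 38/(-28)) = -31*(93 + 38*(-1/28)) = -31*(93 - 19/14) = -31*1283/14 = -39773/14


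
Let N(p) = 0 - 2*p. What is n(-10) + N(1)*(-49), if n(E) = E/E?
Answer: 99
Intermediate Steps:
N(p) = -2*p
n(E) = 1
n(-10) + N(1)*(-49) = 1 - 2*1*(-49) = 1 - 2*(-49) = 1 + 98 = 99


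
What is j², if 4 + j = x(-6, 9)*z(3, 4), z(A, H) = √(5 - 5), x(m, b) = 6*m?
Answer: 16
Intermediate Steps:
z(A, H) = 0 (z(A, H) = √0 = 0)
j = -4 (j = -4 + (6*(-6))*0 = -4 - 36*0 = -4 + 0 = -4)
j² = (-4)² = 16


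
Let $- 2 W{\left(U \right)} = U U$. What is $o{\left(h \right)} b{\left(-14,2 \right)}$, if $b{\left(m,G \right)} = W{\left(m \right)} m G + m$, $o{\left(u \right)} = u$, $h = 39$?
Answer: $106470$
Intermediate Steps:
$W{\left(U \right)} = - \frac{U^{2}}{2}$ ($W{\left(U \right)} = - \frac{U U}{2} = - \frac{U^{2}}{2}$)
$b{\left(m,G \right)} = m - \frac{G m^{3}}{2}$ ($b{\left(m,G \right)} = - \frac{m^{2}}{2} m G + m = - \frac{m^{3}}{2} G + m = - \frac{G m^{3}}{2} + m = m - \frac{G m^{3}}{2}$)
$o{\left(h \right)} b{\left(-14,2 \right)} = 39 \left(-14 - 1 \left(-14\right)^{3}\right) = 39 \left(-14 - 1 \left(-2744\right)\right) = 39 \left(-14 + 2744\right) = 39 \cdot 2730 = 106470$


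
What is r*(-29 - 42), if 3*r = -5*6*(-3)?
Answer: -2130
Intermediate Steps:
r = 30 (r = (-5*6*(-3))/3 = (-30*(-3))/3 = (⅓)*90 = 30)
r*(-29 - 42) = 30*(-29 - 42) = 30*(-71) = -2130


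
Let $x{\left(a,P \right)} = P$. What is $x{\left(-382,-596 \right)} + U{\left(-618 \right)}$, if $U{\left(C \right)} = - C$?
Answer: $22$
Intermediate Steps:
$x{\left(-382,-596 \right)} + U{\left(-618 \right)} = -596 - -618 = -596 + 618 = 22$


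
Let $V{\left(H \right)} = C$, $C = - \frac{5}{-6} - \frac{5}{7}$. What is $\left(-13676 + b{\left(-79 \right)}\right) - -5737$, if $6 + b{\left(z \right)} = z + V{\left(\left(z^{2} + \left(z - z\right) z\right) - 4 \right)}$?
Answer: $- \frac{337003}{42} \approx -8023.9$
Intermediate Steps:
$C = \frac{5}{42}$ ($C = \left(-5\right) \left(- \frac{1}{6}\right) - \frac{5}{7} = \frac{5}{6} - \frac{5}{7} = \frac{5}{42} \approx 0.11905$)
$V{\left(H \right)} = \frac{5}{42}$
$b{\left(z \right)} = - \frac{247}{42} + z$ ($b{\left(z \right)} = -6 + \left(z + \frac{5}{42}\right) = -6 + \left(\frac{5}{42} + z\right) = - \frac{247}{42} + z$)
$\left(-13676 + b{\left(-79 \right)}\right) - -5737 = \left(-13676 - \frac{3565}{42}\right) - -5737 = \left(-13676 - \frac{3565}{42}\right) + 5737 = - \frac{577957}{42} + 5737 = - \frac{337003}{42}$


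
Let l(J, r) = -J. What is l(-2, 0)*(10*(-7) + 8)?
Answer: -124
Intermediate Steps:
l(-2, 0)*(10*(-7) + 8) = (-1*(-2))*(10*(-7) + 8) = 2*(-70 + 8) = 2*(-62) = -124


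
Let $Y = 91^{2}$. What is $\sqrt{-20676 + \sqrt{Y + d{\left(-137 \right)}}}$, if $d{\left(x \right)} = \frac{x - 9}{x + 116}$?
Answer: $\frac{\sqrt{-9118116 + 21 \sqrt{3654987}}}{21} \approx 143.47 i$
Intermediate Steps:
$d{\left(x \right)} = \frac{-9 + x}{116 + x}$
$Y = 8281$
$\sqrt{-20676 + \sqrt{Y + d{\left(-137 \right)}}} = \sqrt{-20676 + \sqrt{8281 + \frac{-9 - 137}{116 - 137}}} = \sqrt{-20676 + \sqrt{8281 + \frac{1}{-21} \left(-146\right)}} = \sqrt{-20676 + \sqrt{8281 - - \frac{146}{21}}} = \sqrt{-20676 + \sqrt{8281 + \frac{146}{21}}} = \sqrt{-20676 + \sqrt{\frac{174047}{21}}} = \sqrt{-20676 + \frac{\sqrt{3654987}}{21}}$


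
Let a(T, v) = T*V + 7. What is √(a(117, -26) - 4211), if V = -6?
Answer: I*√4906 ≈ 70.043*I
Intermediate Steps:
a(T, v) = 7 - 6*T (a(T, v) = T*(-6) + 7 = -6*T + 7 = 7 - 6*T)
√(a(117, -26) - 4211) = √((7 - 6*117) - 4211) = √((7 - 702) - 4211) = √(-695 - 4211) = √(-4906) = I*√4906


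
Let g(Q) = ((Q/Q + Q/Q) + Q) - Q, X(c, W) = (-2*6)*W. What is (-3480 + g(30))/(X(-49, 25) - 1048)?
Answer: 1739/674 ≈ 2.5801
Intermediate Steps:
X(c, W) = -12*W
g(Q) = 2 (g(Q) = ((1 + 1) + Q) - Q = (2 + Q) - Q = 2)
(-3480 + g(30))/(X(-49, 25) - 1048) = (-3480 + 2)/(-12*25 - 1048) = -3478/(-300 - 1048) = -3478/(-1348) = -3478*(-1/1348) = 1739/674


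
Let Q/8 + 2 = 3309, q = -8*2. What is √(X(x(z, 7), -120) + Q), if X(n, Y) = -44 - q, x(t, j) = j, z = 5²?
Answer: 2*√6607 ≈ 162.57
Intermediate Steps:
z = 25
q = -16
X(n, Y) = -28 (X(n, Y) = -44 - 1*(-16) = -44 + 16 = -28)
Q = 26456 (Q = -16 + 8*3309 = -16 + 26472 = 26456)
√(X(x(z, 7), -120) + Q) = √(-28 + 26456) = √26428 = 2*√6607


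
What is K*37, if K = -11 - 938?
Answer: -35113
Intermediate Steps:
K = -949
K*37 = -949*37 = -35113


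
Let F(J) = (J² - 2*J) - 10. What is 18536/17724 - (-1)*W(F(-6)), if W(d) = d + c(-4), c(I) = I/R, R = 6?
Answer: 8098/211 ≈ 38.379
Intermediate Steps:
c(I) = I/6
F(J) = -10 + J² - 2*J
W(d) = -⅔ + d (W(d) = d + (⅙)*(-4) = d - ⅔ = -⅔ + d)
18536/17724 - (-1)*W(F(-6)) = 18536/17724 - (-1)*(-⅔ + (-10 + (-6)² - 2*(-6))) = 18536*(1/17724) - (-1)*(-⅔ + (-10 + 36 + 12)) = 662/633 - (-1)*(-⅔ + 38) = 662/633 - (-1)*112/3 = 662/633 - 1*(-112/3) = 662/633 + 112/3 = 8098/211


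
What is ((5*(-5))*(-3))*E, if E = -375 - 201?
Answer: -43200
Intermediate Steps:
E = -576
((5*(-5))*(-3))*E = ((5*(-5))*(-3))*(-576) = -25*(-3)*(-576) = 75*(-576) = -43200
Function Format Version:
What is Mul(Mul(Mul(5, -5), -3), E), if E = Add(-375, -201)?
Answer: -43200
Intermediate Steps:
E = -576
Mul(Mul(Mul(5, -5), -3), E) = Mul(Mul(Mul(5, -5), -3), -576) = Mul(Mul(-25, -3), -576) = Mul(75, -576) = -43200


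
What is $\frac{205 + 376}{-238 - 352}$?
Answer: $- \frac{581}{590} \approx -0.98475$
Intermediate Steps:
$\frac{205 + 376}{-238 - 352} = \frac{581}{-590} = 581 \left(- \frac{1}{590}\right) = - \frac{581}{590}$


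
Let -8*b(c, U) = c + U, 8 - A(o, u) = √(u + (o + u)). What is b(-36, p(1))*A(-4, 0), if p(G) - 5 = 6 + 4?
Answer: 21 - 21*I/4 ≈ 21.0 - 5.25*I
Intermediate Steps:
p(G) = 15 (p(G) = 5 + (6 + 4) = 5 + 10 = 15)
A(o, u) = 8 - √(o + 2*u) (A(o, u) = 8 - √(u + (o + u)) = 8 - √(o + 2*u))
b(c, U) = -U/8 - c/8 (b(c, U) = -(c + U)/8 = -(U + c)/8 = -U/8 - c/8)
b(-36, p(1))*A(-4, 0) = (-⅛*15 - ⅛*(-36))*(8 - √(-4 + 2*0)) = (-15/8 + 9/2)*(8 - √(-4 + 0)) = 21*(8 - √(-4))/8 = 21*(8 - 2*I)/8 = 21 - 21*I/4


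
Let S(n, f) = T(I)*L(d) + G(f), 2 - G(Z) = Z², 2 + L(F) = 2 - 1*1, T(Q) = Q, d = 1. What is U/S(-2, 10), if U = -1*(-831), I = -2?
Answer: -277/32 ≈ -8.6563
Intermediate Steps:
L(F) = -1 (L(F) = -2 + (2 - 1*1) = -2 + (2 - 1) = -2 + 1 = -1)
G(Z) = 2 - Z²
U = 831
S(n, f) = 4 - f² (S(n, f) = -2*(-1) + (2 - f²) = 2 + (2 - f²) = 4 - f²)
U/S(-2, 10) = 831/(4 - 1*10²) = 831/(4 - 1*100) = 831/(4 - 100) = 831/(-96) = 831*(-1/96) = -277/32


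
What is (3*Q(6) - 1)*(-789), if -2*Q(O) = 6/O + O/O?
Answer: 3156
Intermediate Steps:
Q(O) = -½ - 3/O (Q(O) = -(6/O + O/O)/2 = -(6/O + 1)/2 = -(1 + 6/O)/2 = -½ - 3/O)
(3*Q(6) - 1)*(-789) = (3*((½)*(-6 - 1*6)/6) - 1)*(-789) = (3*((½)*(⅙)*(-6 - 6)) - 1)*(-789) = (3*((½)*(⅙)*(-12)) - 1)*(-789) = (3*(-1) - 1)*(-789) = (-3 - 1)*(-789) = -4*(-789) = 3156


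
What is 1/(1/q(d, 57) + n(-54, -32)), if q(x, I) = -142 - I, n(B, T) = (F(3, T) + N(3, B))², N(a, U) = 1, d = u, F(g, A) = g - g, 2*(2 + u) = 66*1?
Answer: 199/198 ≈ 1.0051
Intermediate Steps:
u = 31 (u = -2 + (66*1)/2 = -2 + (½)*66 = -2 + 33 = 31)
F(g, A) = 0
d = 31
n(B, T) = 1 (n(B, T) = (0 + 1)² = 1² = 1)
1/(1/q(d, 57) + n(-54, -32)) = 1/(1/(-142 - 1*57) + 1) = 1/(1/(-142 - 57) + 1) = 1/(1/(-199) + 1) = 1/(-1/199 + 1) = 1/(198/199) = 199/198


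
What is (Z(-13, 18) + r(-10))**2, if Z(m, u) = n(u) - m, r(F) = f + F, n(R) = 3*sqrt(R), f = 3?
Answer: 198 + 108*sqrt(2) ≈ 350.73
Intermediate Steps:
r(F) = 3 + F
Z(m, u) = -m + 3*sqrt(u) (Z(m, u) = 3*sqrt(u) - m = -m + 3*sqrt(u))
(Z(-13, 18) + r(-10))**2 = ((-1*(-13) + 3*sqrt(18)) + (3 - 10))**2 = ((13 + 3*(3*sqrt(2))) - 7)**2 = ((13 + 9*sqrt(2)) - 7)**2 = (6 + 9*sqrt(2))**2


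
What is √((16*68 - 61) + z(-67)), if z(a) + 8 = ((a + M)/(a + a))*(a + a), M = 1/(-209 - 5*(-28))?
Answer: √4532403/69 ≈ 30.854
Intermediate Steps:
M = -1/69 (M = 1/(-209 + 140) = 1/(-69) = -1/69 ≈ -0.014493)
z(a) = -553/69 + a (z(a) = -8 + ((a - 1/69)/(a + a))*(a + a) = -8 + ((-1/69 + a)/((2*a)))*(2*a) = -8 + ((-1/69 + a)*(1/(2*a)))*(2*a) = -8 + ((-1/69 + a)/(2*a))*(2*a) = -8 + (-1/69 + a) = -553/69 + a)
√((16*68 - 61) + z(-67)) = √((16*68 - 61) + (-553/69 - 67)) = √((1088 - 61) - 5176/69) = √(1027 - 5176/69) = √(65687/69) = √4532403/69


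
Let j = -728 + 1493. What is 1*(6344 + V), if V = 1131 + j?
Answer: 8240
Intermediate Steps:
j = 765
V = 1896 (V = 1131 + 765 = 1896)
1*(6344 + V) = 1*(6344 + 1896) = 1*8240 = 8240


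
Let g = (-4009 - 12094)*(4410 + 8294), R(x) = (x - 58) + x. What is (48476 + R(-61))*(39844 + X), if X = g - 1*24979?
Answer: -9879316119512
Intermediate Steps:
R(x) = -58 + 2*x (R(x) = (-58 + x) + x = -58 + 2*x)
g = -204572512 (g = -16103*12704 = -204572512)
X = -204597491 (X = -204572512 - 1*24979 = -204572512 - 24979 = -204597491)
(48476 + R(-61))*(39844 + X) = (48476 + (-58 + 2*(-61)))*(39844 - 204597491) = (48476 + (-58 - 122))*(-204557647) = (48476 - 180)*(-204557647) = 48296*(-204557647) = -9879316119512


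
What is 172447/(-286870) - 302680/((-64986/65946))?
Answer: 954344591522143/3107088970 ≈ 3.0715e+5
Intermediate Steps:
172447/(-286870) - 302680/((-64986/65946)) = 172447*(-1/286870) - 302680/((-64986*1/65946)) = -172447/286870 - 302680/(-10831/10991) = -172447/286870 - 302680*(-10991/10831) = -172447/286870 + 3326755880/10831 = 954344591522143/3107088970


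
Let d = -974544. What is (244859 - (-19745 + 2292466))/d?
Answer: 337977/162424 ≈ 2.0808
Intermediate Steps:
(244859 - (-19745 + 2292466))/d = (244859 - (-19745 + 2292466))/(-974544) = (244859 - 1*2272721)*(-1/974544) = (244859 - 2272721)*(-1/974544) = -2027862*(-1/974544) = 337977/162424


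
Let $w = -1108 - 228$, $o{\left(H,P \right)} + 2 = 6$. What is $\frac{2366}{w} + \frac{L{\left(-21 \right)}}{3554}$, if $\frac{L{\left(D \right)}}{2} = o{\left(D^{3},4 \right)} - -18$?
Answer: $- \frac{2087495}{1187036} \approx -1.7586$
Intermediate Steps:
$o{\left(H,P \right)} = 4$ ($o{\left(H,P \right)} = -2 + 6 = 4$)
$w = -1336$
$L{\left(D \right)} = 44$ ($L{\left(D \right)} = 2 \left(4 - -18\right) = 2 \left(4 + 18\right) = 2 \cdot 22 = 44$)
$\frac{2366}{w} + \frac{L{\left(-21 \right)}}{3554} = \frac{2366}{-1336} + \frac{44}{3554} = 2366 \left(- \frac{1}{1336}\right) + 44 \cdot \frac{1}{3554} = - \frac{1183}{668} + \frac{22}{1777} = - \frac{2087495}{1187036}$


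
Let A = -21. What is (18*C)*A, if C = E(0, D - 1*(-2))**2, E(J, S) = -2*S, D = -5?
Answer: -13608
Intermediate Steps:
C = 36 (C = (-2*(-5 - 1*(-2)))**2 = (-2*(-5 + 2))**2 = (-2*(-3))**2 = 6**2 = 36)
(18*C)*A = (18*36)*(-21) = 648*(-21) = -13608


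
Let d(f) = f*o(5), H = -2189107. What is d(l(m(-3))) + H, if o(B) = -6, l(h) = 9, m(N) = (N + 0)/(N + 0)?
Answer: -2189161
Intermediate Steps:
m(N) = 1 (m(N) = N/N = 1)
d(f) = -6*f (d(f) = f*(-6) = -6*f)
d(l(m(-3))) + H = -6*9 - 2189107 = -54 - 2189107 = -2189161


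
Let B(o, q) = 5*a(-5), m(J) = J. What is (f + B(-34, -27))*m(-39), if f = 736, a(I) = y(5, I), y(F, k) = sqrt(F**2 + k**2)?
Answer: -28704 - 975*sqrt(2) ≈ -30083.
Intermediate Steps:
a(I) = sqrt(25 + I**2) (a(I) = sqrt(5**2 + I**2) = sqrt(25 + I**2))
B(o, q) = 25*sqrt(2) (B(o, q) = 5*sqrt(25 + (-5)**2) = 5*sqrt(25 + 25) = 5*sqrt(50) = 5*(5*sqrt(2)) = 25*sqrt(2))
(f + B(-34, -27))*m(-39) = (736 + 25*sqrt(2))*(-39) = -28704 - 975*sqrt(2)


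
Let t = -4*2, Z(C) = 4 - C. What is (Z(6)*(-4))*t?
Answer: -64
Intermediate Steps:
t = -8
(Z(6)*(-4))*t = ((4 - 1*6)*(-4))*(-8) = ((4 - 6)*(-4))*(-8) = -2*(-4)*(-8) = 8*(-8) = -64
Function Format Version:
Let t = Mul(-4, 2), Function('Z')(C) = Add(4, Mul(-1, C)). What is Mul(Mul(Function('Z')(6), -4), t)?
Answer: -64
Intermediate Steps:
t = -8
Mul(Mul(Function('Z')(6), -4), t) = Mul(Mul(Add(4, Mul(-1, 6)), -4), -8) = Mul(Mul(Add(4, -6), -4), -8) = Mul(Mul(-2, -4), -8) = Mul(8, -8) = -64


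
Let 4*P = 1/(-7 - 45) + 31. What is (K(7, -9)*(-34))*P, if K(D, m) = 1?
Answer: -27387/104 ≈ -263.34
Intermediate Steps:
P = 1611/208 (P = (1/(-7 - 45) + 31)/4 = (1/(-52) + 31)/4 = (-1/52 + 31)/4 = (¼)*(1611/52) = 1611/208 ≈ 7.7452)
(K(7, -9)*(-34))*P = (1*(-34))*(1611/208) = -34*1611/208 = -27387/104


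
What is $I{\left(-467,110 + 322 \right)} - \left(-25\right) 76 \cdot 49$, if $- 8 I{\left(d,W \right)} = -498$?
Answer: $\frac{372649}{4} \approx 93162.0$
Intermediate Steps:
$I{\left(d,W \right)} = \frac{249}{4}$ ($I{\left(d,W \right)} = \left(- \frac{1}{8}\right) \left(-498\right) = \frac{249}{4}$)
$I{\left(-467,110 + 322 \right)} - \left(-25\right) 76 \cdot 49 = \frac{249}{4} - \left(-25\right) 76 \cdot 49 = \frac{249}{4} - \left(-1900\right) 49 = \frac{249}{4} - -93100 = \frac{249}{4} + 93100 = \frac{372649}{4}$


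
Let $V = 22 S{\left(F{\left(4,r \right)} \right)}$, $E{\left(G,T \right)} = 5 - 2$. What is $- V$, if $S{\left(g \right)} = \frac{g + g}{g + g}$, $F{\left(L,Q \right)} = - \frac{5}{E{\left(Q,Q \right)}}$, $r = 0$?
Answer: $-22$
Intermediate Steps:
$E{\left(G,T \right)} = 3$
$F{\left(L,Q \right)} = - \frac{5}{3}$
$S{\left(g \right)} = 1$ ($S{\left(g \right)} = \frac{2 g}{2 g} = 2 g \frac{1}{2 g} = 1$)
$V = 22$ ($V = 22 \cdot 1 = 22$)
$- V = \left(-1\right) 22 = -22$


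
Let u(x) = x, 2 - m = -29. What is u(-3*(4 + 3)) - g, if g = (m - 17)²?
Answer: -217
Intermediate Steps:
m = 31 (m = 2 - 1*(-29) = 2 + 29 = 31)
g = 196 (g = (31 - 17)² = 14² = 196)
u(-3*(4 + 3)) - g = -3*(4 + 3) - 1*196 = -3*7 - 196 = -21 - 196 = -217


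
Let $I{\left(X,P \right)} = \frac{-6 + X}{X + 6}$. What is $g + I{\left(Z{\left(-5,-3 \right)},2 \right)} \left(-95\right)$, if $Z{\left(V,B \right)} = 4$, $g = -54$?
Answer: $-35$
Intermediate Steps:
$I{\left(X,P \right)} = \frac{-6 + X}{6 + X}$
$g + I{\left(Z{\left(-5,-3 \right)},2 \right)} \left(-95\right) = -54 + \frac{-6 + 4}{6 + 4} \left(-95\right) = -54 + \frac{1}{10} \left(-2\right) \left(-95\right) = -54 - -19 = -54 + 19 = -35$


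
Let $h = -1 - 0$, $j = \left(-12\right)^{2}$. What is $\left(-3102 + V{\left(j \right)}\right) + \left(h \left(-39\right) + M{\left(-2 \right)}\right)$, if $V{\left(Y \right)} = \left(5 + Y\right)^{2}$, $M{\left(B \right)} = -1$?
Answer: $19137$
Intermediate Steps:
$j = 144$
$h = -1$ ($h = -1 + 0 = -1$)
$\left(-3102 + V{\left(j \right)}\right) + \left(h \left(-39\right) + M{\left(-2 \right)}\right) = \left(-3102 + \left(5 + 144\right)^{2}\right) - -38 = \left(-3102 + 149^{2}\right) + \left(39 - 1\right) = \left(-3102 + 22201\right) + 38 = 19099 + 38 = 19137$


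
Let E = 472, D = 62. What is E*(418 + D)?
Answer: 226560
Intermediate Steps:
E*(418 + D) = 472*(418 + 62) = 472*480 = 226560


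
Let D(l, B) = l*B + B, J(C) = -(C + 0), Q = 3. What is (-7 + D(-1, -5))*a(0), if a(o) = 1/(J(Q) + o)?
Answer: 7/3 ≈ 2.3333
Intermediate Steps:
J(C) = -C
a(o) = 1/(-3 + o) (a(o) = 1/(-1*3 + o) = 1/(-3 + o))
D(l, B) = B + B*l (D(l, B) = B*l + B = B + B*l)
(-7 + D(-1, -5))*a(0) = (-7 - 5*(1 - 1))/(-3 + 0) = (-7 - 5*0)/(-3) = (-7 + 0)*(-⅓) = -7*(-⅓) = 7/3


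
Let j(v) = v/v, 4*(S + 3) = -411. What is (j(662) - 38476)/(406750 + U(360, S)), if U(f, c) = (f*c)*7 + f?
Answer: -7695/28124 ≈ -0.27361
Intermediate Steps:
S = -423/4 (S = -3 + (¼)*(-411) = -3 - 411/4 = -423/4 ≈ -105.75)
j(v) = 1
U(f, c) = f + 7*c*f (U(f, c) = (c*f)*7 + f = 7*c*f + f = f + 7*c*f)
(j(662) - 38476)/(406750 + U(360, S)) = (1 - 38476)/(406750 + 360*(1 + 7*(-423/4))) = -38475/(406750 + 360*(1 - 2961/4)) = -38475/(406750 + 360*(-2957/4)) = -38475/(406750 - 266130) = -38475/140620 = -38475*1/140620 = -7695/28124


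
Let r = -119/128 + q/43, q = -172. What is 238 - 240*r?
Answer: 11369/8 ≈ 1421.1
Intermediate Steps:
r = -631/128 (r = -119/128 - 172/43 = -119*1/128 - 172*1/43 = -119/128 - 4 = -631/128 ≈ -4.9297)
238 - 240*r = 238 - 240*(-631/128) = 238 + 9465/8 = 11369/8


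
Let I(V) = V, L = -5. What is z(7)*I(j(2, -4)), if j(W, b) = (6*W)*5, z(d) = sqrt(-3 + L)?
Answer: 120*I*sqrt(2) ≈ 169.71*I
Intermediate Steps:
z(d) = 2*I*sqrt(2) (z(d) = sqrt(-3 - 5) = sqrt(-8) = 2*I*sqrt(2))
j(W, b) = 30*W
z(7)*I(j(2, -4)) = (2*I*sqrt(2))*(30*2) = (2*I*sqrt(2))*60 = 120*I*sqrt(2)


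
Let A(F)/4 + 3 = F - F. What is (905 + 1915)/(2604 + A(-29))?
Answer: 235/216 ≈ 1.0880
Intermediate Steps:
A(F) = -12 (A(F) = -12 + 4*(F - F) = -12 + 4*0 = -12 + 0 = -12)
(905 + 1915)/(2604 + A(-29)) = (905 + 1915)/(2604 - 12) = 2820/2592 = 2820*(1/2592) = 235/216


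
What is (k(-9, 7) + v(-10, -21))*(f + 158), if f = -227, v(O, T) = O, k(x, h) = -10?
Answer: 1380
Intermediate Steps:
(k(-9, 7) + v(-10, -21))*(f + 158) = (-10 - 10)*(-227 + 158) = -20*(-69) = 1380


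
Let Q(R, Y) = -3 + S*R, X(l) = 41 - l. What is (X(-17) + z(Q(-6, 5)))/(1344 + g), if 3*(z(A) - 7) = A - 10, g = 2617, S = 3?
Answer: 164/11883 ≈ 0.013801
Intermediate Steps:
Q(R, Y) = -3 + 3*R
z(A) = 11/3 + A/3 (z(A) = 7 + (A - 10)/3 = 7 + (-10 + A)/3 = 7 + (-10/3 + A/3) = 11/3 + A/3)
(X(-17) + z(Q(-6, 5)))/(1344 + g) = ((41 - 1*(-17)) + (11/3 + (-3 + 3*(-6))/3))/(1344 + 2617) = ((41 + 17) + (11/3 + (-3 - 18)/3))/3961 = (58 + (11/3 + (1/3)*(-21)))*(1/3961) = (58 + (11/3 - 7))*(1/3961) = (58 - 10/3)*(1/3961) = (164/3)*(1/3961) = 164/11883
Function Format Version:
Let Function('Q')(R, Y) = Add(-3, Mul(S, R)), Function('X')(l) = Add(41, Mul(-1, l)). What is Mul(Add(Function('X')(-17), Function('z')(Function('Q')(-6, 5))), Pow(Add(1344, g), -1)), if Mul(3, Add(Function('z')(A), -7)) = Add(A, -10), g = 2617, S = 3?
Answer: Rational(164, 11883) ≈ 0.013801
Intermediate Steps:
Function('Q')(R, Y) = Add(-3, Mul(3, R))
Function('z')(A) = Add(Rational(11, 3), Mul(Rational(1, 3), A)) (Function('z')(A) = Add(7, Mul(Rational(1, 3), Add(A, -10))) = Add(7, Mul(Rational(1, 3), Add(-10, A))) = Add(7, Add(Rational(-10, 3), Mul(Rational(1, 3), A))) = Add(Rational(11, 3), Mul(Rational(1, 3), A)))
Mul(Add(Function('X')(-17), Function('z')(Function('Q')(-6, 5))), Pow(Add(1344, g), -1)) = Mul(Add(Add(41, Mul(-1, -17)), Add(Rational(11, 3), Mul(Rational(1, 3), Add(-3, Mul(3, -6))))), Pow(Add(1344, 2617), -1)) = Mul(Add(Add(41, 17), Add(Rational(11, 3), Mul(Rational(1, 3), Add(-3, -18)))), Pow(3961, -1)) = Mul(Add(58, Add(Rational(11, 3), Mul(Rational(1, 3), -21))), Rational(1, 3961)) = Mul(Add(58, Add(Rational(11, 3), -7)), Rational(1, 3961)) = Mul(Add(58, Rational(-10, 3)), Rational(1, 3961)) = Mul(Rational(164, 3), Rational(1, 3961)) = Rational(164, 11883)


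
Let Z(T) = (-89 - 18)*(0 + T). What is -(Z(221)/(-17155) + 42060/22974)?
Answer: -210800913/65686495 ≈ -3.2092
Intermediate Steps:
Z(T) = -107*T
-(Z(221)/(-17155) + 42060/22974) = -(-107*221/(-17155) + 42060/22974) = -(-23647*(-1/17155) + 42060*(1/22974)) = -(23647/17155 + 7010/3829) = -1*210800913/65686495 = -210800913/65686495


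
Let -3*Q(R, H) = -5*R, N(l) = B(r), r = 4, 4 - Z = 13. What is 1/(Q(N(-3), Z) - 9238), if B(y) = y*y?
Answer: -3/27634 ≈ -0.00010856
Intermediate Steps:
Z = -9 (Z = 4 - 1*13 = 4 - 13 = -9)
B(y) = y**2
N(l) = 16 (N(l) = 4**2 = 16)
Q(R, H) = 5*R/3 (Q(R, H) = -(-5)*R/3 = 5*R/3)
1/(Q(N(-3), Z) - 9238) = 1/((5/3)*16 - 9238) = 1/(80/3 - 9238) = 1/(-27634/3) = -3/27634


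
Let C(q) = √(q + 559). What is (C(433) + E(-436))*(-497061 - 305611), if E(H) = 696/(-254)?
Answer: 279329856/127 - 3210688*√62 ≈ -2.3082e+7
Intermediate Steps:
C(q) = √(559 + q)
E(H) = -348/127 (E(H) = 696*(-1/254) = -348/127)
(C(433) + E(-436))*(-497061 - 305611) = (√(559 + 433) - 348/127)*(-497061 - 305611) = (√992 - 348/127)*(-802672) = (4*√62 - 348/127)*(-802672) = (-348/127 + 4*√62)*(-802672) = 279329856/127 - 3210688*√62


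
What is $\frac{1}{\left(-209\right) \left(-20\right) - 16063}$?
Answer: $- \frac{1}{11883} \approx -8.4154 \cdot 10^{-5}$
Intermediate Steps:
$\frac{1}{\left(-209\right) \left(-20\right) - 16063} = \frac{1}{4180 - 16063} = \frac{1}{-11883} = - \frac{1}{11883}$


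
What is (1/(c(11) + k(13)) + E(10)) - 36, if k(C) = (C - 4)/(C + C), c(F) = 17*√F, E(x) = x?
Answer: -55872232/2148923 + 11492*√11/2148923 ≈ -25.982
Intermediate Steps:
k(C) = (-4 + C)/(2*C) (k(C) = (-4 + C)/((2*C)) = (-4 + C)*(1/(2*C)) = (-4 + C)/(2*C))
(1/(c(11) + k(13)) + E(10)) - 36 = (1/(17*√11 + (½)*(-4 + 13)/13) + 10) - 36 = (1/(17*√11 + (½)*(1/13)*9) + 10) - 36 = (1/(17*√11 + 9/26) + 10) - 36 = (1/(9/26 + 17*√11) + 10) - 36 = (10 + 1/(9/26 + 17*√11)) - 36 = -26 + 1/(9/26 + 17*√11)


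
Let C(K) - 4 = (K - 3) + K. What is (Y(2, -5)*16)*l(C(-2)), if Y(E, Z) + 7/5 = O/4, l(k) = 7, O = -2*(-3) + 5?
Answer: 756/5 ≈ 151.20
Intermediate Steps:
O = 11 (O = 6 + 5 = 11)
C(K) = 1 + 2*K (C(K) = 4 + ((K - 3) + K) = 4 + ((-3 + K) + K) = 4 + (-3 + 2*K) = 1 + 2*K)
Y(E, Z) = 27/20 (Y(E, Z) = -7/5 + 11/4 = 27/20)
(Y(2, -5)*16)*l(C(-2)) = ((27/20)*16)*7 = (108/5)*7 = 756/5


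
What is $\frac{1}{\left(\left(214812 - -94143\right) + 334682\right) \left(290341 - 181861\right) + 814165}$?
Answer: $\frac{1}{69822555925} \approx 1.4322 \cdot 10^{-11}$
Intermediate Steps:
$\frac{1}{\left(\left(214812 - -94143\right) + 334682\right) \left(290341 - 181861\right) + 814165} = \frac{1}{\left(\left(214812 + 94143\right) + 334682\right) 108480 + 814165} = \frac{1}{\left(308955 + 334682\right) 108480 + 814165} = \frac{1}{643637 \cdot 108480 + 814165} = \frac{1}{69821741760 + 814165} = \frac{1}{69822555925}$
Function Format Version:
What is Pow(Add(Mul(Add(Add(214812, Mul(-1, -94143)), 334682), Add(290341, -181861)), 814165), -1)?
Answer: Rational(1, 69822555925) ≈ 1.4322e-11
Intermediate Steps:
Pow(Add(Mul(Add(Add(214812, Mul(-1, -94143)), 334682), Add(290341, -181861)), 814165), -1) = Pow(Add(Mul(Add(Add(214812, 94143), 334682), 108480), 814165), -1) = Pow(Add(Mul(Add(308955, 334682), 108480), 814165), -1) = Pow(Add(Mul(643637, 108480), 814165), -1) = Pow(Add(69821741760, 814165), -1) = Pow(69822555925, -1) = Rational(1, 69822555925)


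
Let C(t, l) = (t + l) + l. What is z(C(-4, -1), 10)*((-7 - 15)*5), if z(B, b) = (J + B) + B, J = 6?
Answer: 660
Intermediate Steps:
C(t, l) = t + 2*l (C(t, l) = (l + t) + l = t + 2*l)
z(B, b) = 6 + 2*B (z(B, b) = (6 + B) + B = 6 + 2*B)
z(C(-4, -1), 10)*((-7 - 15)*5) = (6 + 2*(-4 + 2*(-1)))*((-7 - 15)*5) = (6 + 2*(-4 - 2))*(-22*5) = (6 + 2*(-6))*(-110) = (6 - 12)*(-110) = -6*(-110) = 660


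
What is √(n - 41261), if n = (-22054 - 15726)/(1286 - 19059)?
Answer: I*√13032833782129/17773 ≈ 203.12*I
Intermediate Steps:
n = 37780/17773 (n = -37780/(-17773) = -37780*(-1/17773) = 37780/17773 ≈ 2.1257)
√(n - 41261) = √(37780/17773 - 41261) = √(-733293973/17773) = I*√13032833782129/17773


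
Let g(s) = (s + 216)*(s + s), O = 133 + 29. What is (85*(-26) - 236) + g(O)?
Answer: 120026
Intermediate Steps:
O = 162
g(s) = 2*s*(216 + s) (g(s) = (216 + s)*(2*s) = 2*s*(216 + s))
(85*(-26) - 236) + g(O) = (85*(-26) - 236) + 2*162*(216 + 162) = (-2210 - 236) + 2*162*378 = -2446 + 122472 = 120026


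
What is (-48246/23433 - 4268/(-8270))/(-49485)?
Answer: 16610132/532763510075 ≈ 3.1177e-5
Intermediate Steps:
(-48246/23433 - 4268/(-8270))/(-49485) = (-48246*1/23433 - 4268*(-1/8270))*(-1/49485) = (-16082/7811 + 2134/4135)*(-1/49485) = -49830396/32298485*(-1/49485) = 16610132/532763510075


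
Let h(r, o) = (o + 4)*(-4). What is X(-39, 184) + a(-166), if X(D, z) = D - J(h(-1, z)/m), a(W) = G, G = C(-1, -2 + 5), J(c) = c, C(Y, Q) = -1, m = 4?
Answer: 148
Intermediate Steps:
h(r, o) = -16 - 4*o (h(r, o) = (4 + o)*(-4) = -16 - 4*o)
G = -1
a(W) = -1
X(D, z) = 4 + D + z (X(D, z) = D - (-16 - 4*z)/4 = D - (-4 - z) = D + (4 + z) = 4 + D + z)
X(-39, 184) + a(-166) = (4 - 39 + 184) - 1 = 149 - 1 = 148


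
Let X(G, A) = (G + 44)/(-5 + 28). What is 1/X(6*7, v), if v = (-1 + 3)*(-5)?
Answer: 23/86 ≈ 0.26744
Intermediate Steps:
v = -10 (v = 2*(-5) = -10)
X(G, A) = 44/23 + G/23 (X(G, A) = (44 + G)/23 = (44 + G)*(1/23) = 44/23 + G/23)
1/X(6*7, v) = 1/(44/23 + (6*7)/23) = 1/(44/23 + (1/23)*42) = 1/(44/23 + 42/23) = 1/(86/23) = 23/86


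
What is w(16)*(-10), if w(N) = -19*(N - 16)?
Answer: 0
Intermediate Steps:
w(N) = 304 - 19*N (w(N) = -19*(-16 + N) = 304 - 19*N)
w(16)*(-10) = (304 - 19*16)*(-10) = (304 - 304)*(-10) = 0*(-10) = 0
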